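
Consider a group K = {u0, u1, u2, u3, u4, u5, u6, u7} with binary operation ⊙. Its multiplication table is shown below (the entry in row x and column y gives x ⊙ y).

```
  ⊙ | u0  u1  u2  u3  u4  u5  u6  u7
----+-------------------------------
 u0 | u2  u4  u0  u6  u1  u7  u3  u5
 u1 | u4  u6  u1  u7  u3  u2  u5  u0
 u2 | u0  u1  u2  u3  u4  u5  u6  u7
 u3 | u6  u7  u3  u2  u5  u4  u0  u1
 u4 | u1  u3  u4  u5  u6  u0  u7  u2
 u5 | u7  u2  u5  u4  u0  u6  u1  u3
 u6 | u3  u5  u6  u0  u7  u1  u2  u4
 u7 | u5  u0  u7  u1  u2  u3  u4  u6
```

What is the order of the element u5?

The identity element is u2 (its row matches the header).
u5^1 = u5
u5^2 = u5 ⊙ u5 = u6
u5^3 = u6 ⊙ u5 = u1
u5^4 = u1 ⊙ u5 = u2
The first power of u5 equal to the identity is u5^4, so ord(u5) = 4.
(Structurally, K here is isomorphic to Z_2 x Z_4.)

4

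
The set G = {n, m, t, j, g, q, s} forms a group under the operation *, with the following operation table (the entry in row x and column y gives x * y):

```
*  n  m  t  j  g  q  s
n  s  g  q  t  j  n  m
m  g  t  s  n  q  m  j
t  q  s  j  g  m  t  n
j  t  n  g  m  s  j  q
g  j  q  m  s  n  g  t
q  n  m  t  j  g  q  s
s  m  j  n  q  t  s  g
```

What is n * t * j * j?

n * t = q
q * j = j
j * j = m

m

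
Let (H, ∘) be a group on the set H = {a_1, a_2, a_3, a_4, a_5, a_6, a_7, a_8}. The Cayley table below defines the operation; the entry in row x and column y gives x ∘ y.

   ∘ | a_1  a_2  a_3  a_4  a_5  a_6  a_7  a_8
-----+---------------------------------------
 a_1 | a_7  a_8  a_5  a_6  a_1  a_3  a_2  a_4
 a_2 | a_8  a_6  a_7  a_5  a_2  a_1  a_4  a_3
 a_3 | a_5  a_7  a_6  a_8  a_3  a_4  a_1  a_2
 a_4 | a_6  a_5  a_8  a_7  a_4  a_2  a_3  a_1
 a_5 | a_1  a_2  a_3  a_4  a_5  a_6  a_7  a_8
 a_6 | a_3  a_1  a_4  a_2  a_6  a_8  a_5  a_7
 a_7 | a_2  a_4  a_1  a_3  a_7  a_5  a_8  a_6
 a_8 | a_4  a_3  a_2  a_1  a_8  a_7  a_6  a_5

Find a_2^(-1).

First locate the identity: row a_5 matches the header, so a_5 is the identity.
Scan row a_2 for a_5: a_2 ∘ a_4 = a_5. Hence a_2^(-1) = a_4.
(Structurally, H here is isomorphic to the cyclic group Z_8.)

a_4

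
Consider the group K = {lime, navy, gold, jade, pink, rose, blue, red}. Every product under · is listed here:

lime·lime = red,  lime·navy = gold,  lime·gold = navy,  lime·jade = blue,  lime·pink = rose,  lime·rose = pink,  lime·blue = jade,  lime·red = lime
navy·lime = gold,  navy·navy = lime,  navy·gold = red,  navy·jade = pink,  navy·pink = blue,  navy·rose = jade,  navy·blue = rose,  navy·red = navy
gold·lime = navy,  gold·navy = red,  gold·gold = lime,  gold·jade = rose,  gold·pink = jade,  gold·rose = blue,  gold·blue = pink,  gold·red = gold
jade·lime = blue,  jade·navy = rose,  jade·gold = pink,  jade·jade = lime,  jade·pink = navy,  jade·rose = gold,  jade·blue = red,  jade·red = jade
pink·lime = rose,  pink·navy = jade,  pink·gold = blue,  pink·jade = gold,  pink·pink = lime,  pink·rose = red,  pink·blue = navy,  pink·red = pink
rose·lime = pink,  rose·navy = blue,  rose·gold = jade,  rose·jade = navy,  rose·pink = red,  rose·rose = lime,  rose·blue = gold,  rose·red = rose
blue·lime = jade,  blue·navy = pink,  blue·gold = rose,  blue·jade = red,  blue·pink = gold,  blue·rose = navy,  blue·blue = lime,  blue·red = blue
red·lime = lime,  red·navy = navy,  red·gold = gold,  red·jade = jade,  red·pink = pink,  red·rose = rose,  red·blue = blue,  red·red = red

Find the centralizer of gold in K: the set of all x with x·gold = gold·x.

Compare row gold with column gold entry by entry.
lime·gold = navy = gold·lime, so lime commutes with gold.
blue·gold = rose but gold·blue = pink, so blue does not.
Collecting the elements that commute with gold: C(gold) = {gold, lime, navy, red}.

{gold, lime, navy, red}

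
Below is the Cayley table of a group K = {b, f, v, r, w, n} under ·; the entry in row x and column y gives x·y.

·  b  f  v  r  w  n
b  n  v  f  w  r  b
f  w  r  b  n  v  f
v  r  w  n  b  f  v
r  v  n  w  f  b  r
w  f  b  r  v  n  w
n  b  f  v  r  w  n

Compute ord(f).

The identity element is n (its row matches the header).
f^1 = f
f^2 = f·f = r
f^3 = r·f = n
The first power of f equal to the identity is f^3, so ord(f) = 3.

3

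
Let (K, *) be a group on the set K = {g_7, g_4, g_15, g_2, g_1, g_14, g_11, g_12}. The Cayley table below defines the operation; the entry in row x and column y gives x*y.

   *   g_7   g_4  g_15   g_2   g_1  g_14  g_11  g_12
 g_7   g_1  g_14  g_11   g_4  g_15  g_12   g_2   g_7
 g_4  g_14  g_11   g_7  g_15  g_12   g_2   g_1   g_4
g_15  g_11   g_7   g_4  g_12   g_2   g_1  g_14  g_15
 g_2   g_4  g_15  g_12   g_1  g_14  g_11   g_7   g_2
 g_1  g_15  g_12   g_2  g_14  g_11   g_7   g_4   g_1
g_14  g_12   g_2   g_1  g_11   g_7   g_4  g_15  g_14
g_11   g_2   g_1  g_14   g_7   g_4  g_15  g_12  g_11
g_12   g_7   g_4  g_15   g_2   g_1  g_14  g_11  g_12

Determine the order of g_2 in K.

The identity element is g_12 (its row matches the header).
g_2^1 = g_2
g_2^2 = g_2*g_2 = g_1
g_2^3 = g_1*g_2 = g_14
g_2^4 = g_14*g_2 = g_11
g_2^5 = g_11*g_2 = g_7
g_2^6 = g_7*g_2 = g_4
g_2^7 = g_4*g_2 = g_15
g_2^8 = g_15*g_2 = g_12
The first power of g_2 equal to the identity is g_2^8, so ord(g_2) = 8.

8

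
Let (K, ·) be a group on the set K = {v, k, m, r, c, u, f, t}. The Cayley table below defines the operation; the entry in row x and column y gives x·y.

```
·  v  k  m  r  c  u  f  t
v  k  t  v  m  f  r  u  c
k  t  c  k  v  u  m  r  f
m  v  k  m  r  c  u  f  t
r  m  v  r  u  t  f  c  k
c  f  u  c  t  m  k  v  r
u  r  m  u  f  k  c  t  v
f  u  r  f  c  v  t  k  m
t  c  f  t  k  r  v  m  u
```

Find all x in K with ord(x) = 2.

Identity is m. Compute the order of each non-identity element by repeated multiplication:
  v: v → k → t → c → f → u → r → m  (order 8)
  k: k → c → u → m  (order 4)
  r: r → u → f → c → t → k → v → m  (order 8)
  c: c → m  (order 2)
  u: u → c → k → m  (order 4)
  f: f → k → r → c → v → u → t → m  (order 8)
  t: t → u → v → c → r → k → f → m  (order 8)
Elements of order 2: {c}.

{c}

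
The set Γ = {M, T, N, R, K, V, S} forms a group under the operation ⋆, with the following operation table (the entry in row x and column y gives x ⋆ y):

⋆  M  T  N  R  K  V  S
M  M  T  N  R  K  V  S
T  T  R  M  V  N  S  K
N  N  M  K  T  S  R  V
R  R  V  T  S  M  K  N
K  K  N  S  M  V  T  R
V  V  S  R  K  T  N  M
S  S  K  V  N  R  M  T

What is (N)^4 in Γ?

N^1 = N
N^2 = N ⋆ N = K
N^3 = K ⋆ N = S
N^4 = S ⋆ N = V

V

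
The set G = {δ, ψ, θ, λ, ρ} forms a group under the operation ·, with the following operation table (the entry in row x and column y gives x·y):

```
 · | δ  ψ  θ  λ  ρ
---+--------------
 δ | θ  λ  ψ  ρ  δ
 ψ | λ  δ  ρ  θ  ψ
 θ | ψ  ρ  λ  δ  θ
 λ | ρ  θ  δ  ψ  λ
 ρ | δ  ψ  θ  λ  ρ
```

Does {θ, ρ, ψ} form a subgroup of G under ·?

ψ·ψ = δ, which is not in {θ, ρ, ψ}.
The subset is not closed under ·, so it is not a subgroup.

No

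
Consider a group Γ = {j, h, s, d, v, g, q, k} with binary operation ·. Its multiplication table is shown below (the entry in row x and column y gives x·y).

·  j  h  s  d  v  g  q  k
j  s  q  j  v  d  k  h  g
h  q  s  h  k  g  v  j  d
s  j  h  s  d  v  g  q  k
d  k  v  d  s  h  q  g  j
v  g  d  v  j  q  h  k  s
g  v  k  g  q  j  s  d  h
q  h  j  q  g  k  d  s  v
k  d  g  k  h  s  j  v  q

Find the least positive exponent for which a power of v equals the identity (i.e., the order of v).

The identity element is s (its row matches the header).
v^1 = v
v^2 = v·v = q
v^3 = q·v = k
v^4 = k·v = s
The first power of v equal to the identity is v^4, so ord(v) = 4.

4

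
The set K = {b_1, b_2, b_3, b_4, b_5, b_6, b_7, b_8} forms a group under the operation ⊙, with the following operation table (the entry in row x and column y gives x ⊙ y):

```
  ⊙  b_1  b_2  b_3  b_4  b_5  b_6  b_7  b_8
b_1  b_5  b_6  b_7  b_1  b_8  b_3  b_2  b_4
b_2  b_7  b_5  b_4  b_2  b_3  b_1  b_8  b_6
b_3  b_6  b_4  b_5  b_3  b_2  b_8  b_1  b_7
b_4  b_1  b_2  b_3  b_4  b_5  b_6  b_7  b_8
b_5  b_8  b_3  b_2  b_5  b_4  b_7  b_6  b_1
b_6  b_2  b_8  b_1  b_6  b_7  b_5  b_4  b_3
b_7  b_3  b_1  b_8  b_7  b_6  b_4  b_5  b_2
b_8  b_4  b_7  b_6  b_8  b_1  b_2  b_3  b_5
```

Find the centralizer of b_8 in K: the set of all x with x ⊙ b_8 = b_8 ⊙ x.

Compare row b_8 with column b_8 entry by entry.
b_5 ⊙ b_8 = b_1 = b_8 ⊙ b_5, so b_5 commutes with b_8.
b_3 ⊙ b_8 = b_7 but b_8 ⊙ b_3 = b_6, so b_3 does not.
Collecting the elements that commute with b_8: C(b_8) = {b_1, b_4, b_5, b_8}.

{b_1, b_4, b_5, b_8}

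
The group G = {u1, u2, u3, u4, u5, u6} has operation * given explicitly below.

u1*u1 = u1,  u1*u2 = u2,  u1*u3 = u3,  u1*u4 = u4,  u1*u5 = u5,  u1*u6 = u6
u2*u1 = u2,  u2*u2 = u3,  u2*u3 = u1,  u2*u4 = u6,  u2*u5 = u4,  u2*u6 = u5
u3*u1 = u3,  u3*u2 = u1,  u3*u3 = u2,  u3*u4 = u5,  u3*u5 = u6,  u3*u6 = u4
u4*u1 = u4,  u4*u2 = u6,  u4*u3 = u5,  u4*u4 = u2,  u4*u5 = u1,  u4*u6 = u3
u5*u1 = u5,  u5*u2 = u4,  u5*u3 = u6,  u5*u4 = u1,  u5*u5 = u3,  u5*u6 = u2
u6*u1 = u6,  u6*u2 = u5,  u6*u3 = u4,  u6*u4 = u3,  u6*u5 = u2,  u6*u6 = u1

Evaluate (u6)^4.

u1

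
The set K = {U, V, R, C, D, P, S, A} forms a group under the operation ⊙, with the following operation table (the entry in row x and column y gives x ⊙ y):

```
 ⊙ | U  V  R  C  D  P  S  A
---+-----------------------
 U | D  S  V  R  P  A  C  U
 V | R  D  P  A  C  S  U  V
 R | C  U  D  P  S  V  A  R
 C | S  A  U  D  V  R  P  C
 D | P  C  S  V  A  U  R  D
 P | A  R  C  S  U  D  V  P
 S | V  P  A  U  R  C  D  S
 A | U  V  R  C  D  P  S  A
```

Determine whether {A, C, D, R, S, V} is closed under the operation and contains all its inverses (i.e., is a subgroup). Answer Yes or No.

V ⊙ R = P, which is not in {A, C, D, R, S, V}.
The subset is not closed under ⊙, so it is not a subgroup.

No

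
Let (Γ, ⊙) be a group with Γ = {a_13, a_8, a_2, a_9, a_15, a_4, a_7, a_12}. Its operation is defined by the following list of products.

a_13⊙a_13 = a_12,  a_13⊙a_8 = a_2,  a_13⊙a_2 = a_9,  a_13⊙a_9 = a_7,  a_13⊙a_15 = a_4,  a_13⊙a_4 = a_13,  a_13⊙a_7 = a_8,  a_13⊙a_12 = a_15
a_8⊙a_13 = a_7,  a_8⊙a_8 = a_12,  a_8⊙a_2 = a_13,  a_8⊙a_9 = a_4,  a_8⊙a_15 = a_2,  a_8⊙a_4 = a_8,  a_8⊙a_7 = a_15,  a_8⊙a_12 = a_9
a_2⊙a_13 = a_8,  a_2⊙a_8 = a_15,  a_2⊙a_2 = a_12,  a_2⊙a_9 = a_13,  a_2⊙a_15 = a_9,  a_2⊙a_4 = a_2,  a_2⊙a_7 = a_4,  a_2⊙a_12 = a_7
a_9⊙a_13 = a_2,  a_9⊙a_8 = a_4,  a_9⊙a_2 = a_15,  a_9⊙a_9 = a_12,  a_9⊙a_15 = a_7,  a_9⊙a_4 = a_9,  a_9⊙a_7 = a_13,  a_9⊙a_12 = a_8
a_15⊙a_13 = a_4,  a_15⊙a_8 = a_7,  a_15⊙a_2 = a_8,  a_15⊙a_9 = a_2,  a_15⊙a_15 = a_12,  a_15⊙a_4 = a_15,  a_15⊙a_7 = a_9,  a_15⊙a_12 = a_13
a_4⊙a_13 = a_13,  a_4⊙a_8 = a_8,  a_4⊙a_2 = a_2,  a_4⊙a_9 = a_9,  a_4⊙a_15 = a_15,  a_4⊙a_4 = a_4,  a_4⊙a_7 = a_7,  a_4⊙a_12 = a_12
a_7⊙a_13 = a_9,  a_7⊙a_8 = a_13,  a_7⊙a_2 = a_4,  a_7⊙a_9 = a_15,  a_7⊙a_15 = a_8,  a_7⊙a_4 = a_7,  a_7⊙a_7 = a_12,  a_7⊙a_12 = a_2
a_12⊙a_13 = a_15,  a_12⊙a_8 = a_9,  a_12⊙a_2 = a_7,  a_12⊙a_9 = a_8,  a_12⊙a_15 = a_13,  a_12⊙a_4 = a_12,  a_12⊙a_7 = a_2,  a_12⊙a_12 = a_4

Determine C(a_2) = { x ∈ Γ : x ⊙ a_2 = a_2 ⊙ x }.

{a_12, a_2, a_4, a_7}

Compare row a_2 with column a_2 entry by entry.
a_12 ⊙ a_2 = a_7 = a_2 ⊙ a_12, so a_12 commutes with a_2.
a_13 ⊙ a_2 = a_9 but a_2 ⊙ a_13 = a_8, so a_13 does not.
Collecting the elements that commute with a_2: C(a_2) = {a_12, a_2, a_4, a_7}.
(Structurally, Γ here is isomorphic to the quaternion group Q_8.)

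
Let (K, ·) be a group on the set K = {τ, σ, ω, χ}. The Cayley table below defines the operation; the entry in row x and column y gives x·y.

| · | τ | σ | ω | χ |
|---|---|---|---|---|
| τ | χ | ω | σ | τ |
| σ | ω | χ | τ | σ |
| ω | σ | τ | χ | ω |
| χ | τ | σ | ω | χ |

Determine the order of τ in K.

The identity element is χ (its row matches the header).
τ^1 = τ
τ^2 = τ·τ = χ
The first power of τ equal to the identity is τ^2, so ord(τ) = 2.
(Structurally, K here is isomorphic to the Klein four-group V_4.)

2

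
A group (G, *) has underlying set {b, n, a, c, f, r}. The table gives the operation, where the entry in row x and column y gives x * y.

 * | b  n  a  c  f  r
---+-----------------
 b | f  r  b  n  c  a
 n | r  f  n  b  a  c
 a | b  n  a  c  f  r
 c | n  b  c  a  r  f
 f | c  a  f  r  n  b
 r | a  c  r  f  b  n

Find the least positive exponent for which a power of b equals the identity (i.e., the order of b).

6

The identity element is a (its row matches the header).
b^1 = b
b^2 = b * b = f
b^3 = f * b = c
b^4 = c * b = n
b^5 = n * b = r
b^6 = r * b = a
The first power of b equal to the identity is b^6, so ord(b) = 6.
(Structurally, G here is isomorphic to the cyclic group Z_6.)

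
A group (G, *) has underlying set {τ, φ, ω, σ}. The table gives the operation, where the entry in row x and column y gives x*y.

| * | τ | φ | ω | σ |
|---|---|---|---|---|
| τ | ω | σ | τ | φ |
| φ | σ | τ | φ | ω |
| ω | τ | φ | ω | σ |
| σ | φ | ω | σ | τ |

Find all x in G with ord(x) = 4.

Identity is ω. Compute the order of each non-identity element by repeated multiplication:
  τ: τ → ω  (order 2)
  φ: φ → τ → σ → ω  (order 4)
  σ: σ → τ → φ → ω  (order 4)
Elements of order 4: {σ, φ}.

{σ, φ}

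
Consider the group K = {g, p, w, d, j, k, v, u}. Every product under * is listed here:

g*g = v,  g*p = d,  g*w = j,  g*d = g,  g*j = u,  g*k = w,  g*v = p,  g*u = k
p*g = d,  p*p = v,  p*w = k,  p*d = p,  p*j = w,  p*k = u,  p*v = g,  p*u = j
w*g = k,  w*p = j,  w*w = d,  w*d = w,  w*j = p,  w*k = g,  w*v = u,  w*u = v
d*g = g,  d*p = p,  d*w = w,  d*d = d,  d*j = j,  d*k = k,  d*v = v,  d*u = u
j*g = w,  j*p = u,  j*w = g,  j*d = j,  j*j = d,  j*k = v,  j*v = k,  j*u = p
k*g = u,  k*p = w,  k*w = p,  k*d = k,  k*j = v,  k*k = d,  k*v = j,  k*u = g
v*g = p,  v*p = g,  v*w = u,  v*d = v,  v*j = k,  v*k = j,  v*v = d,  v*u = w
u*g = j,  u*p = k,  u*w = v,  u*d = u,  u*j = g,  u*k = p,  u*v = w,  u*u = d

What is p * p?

Read row p, column p: p * p = v.

v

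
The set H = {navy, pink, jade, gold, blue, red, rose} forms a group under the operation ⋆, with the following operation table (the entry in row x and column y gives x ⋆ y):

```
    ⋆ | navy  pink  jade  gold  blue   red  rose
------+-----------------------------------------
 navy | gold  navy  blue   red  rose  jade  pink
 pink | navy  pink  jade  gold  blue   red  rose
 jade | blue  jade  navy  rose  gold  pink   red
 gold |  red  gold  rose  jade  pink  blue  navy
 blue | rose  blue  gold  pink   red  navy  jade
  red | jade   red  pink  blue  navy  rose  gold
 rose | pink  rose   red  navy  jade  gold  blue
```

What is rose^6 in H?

navy

rose^1 = rose
rose^2 = rose ⋆ rose = blue
rose^3 = blue ⋆ rose = jade
rose^4 = jade ⋆ rose = red
rose^5 = red ⋆ rose = gold
rose^6 = gold ⋆ rose = navy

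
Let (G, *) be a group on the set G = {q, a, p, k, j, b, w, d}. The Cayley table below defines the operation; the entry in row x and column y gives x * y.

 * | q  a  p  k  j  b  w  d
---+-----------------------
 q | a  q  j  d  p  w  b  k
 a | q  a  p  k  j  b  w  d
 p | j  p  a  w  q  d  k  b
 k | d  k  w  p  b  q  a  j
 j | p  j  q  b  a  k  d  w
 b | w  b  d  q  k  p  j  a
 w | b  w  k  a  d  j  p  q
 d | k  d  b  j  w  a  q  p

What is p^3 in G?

p

p^1 = p
p^2 = p * p = a
p^3 = a * p = p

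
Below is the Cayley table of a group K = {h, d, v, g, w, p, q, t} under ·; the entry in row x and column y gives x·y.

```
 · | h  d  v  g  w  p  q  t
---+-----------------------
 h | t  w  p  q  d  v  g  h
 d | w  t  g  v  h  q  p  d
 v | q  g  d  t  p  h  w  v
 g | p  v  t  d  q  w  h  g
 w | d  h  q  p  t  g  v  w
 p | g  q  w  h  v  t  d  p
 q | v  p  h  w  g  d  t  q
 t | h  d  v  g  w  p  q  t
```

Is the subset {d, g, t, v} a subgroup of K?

{d, g, t, v} contains the identity t.
Checking products: every product of two elements of {d, g, t, v} (read from the table) lies in {d, g, t, v}, so the set is closed.
In a finite group, a nonempty closed subset is a subgroup. So {d, g, t, v} ≤ K.

Yes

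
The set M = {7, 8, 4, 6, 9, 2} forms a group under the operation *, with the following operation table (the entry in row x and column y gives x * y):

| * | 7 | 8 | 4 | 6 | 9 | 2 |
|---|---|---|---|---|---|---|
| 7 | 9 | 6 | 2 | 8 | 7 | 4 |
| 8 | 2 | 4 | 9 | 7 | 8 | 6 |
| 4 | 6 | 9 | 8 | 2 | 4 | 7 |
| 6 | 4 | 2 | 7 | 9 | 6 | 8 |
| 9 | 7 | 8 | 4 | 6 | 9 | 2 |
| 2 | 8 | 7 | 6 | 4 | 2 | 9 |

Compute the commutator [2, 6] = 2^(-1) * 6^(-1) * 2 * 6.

Identity is 9; from the table 2^(-1) = 2 and 6^(-1) = 6.
2 * 6 = 4
4 * 2 = 7
7 * 6 = 8
(Structurally, M here is isomorphic to the symmetric group S_3.)

8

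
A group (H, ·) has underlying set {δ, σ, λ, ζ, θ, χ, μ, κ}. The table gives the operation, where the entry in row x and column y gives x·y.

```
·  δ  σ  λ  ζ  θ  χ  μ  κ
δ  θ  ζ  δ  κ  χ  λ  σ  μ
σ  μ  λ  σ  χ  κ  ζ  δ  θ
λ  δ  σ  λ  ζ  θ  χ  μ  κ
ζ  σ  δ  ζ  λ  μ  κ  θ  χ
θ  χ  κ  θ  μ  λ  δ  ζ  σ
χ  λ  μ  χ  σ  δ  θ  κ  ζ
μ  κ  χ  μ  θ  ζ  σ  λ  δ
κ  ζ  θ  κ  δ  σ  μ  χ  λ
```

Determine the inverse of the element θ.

θ

First locate the identity: row λ matches the header, so λ is the identity.
Scan row θ for λ: θ·θ = λ. Hence θ^(-1) = θ.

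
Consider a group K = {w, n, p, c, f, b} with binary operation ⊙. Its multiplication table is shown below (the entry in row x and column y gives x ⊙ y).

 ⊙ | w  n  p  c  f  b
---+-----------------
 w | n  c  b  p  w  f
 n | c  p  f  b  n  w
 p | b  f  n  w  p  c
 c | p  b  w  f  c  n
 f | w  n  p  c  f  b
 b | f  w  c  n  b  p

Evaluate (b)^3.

c

b^1 = b
b^2 = b ⊙ b = p
b^3 = p ⊙ b = c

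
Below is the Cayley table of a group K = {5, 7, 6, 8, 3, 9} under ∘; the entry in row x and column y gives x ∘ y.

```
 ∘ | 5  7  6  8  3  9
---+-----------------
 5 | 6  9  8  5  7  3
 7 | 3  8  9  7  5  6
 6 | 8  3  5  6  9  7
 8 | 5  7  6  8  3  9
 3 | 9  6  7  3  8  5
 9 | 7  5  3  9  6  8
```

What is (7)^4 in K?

7^1 = 7
7^2 = 7 ∘ 7 = 8
7^3 = 8 ∘ 7 = 7
7^4 = 7 ∘ 7 = 8
(Structurally, K here is isomorphic to the symmetric group S_3.)

8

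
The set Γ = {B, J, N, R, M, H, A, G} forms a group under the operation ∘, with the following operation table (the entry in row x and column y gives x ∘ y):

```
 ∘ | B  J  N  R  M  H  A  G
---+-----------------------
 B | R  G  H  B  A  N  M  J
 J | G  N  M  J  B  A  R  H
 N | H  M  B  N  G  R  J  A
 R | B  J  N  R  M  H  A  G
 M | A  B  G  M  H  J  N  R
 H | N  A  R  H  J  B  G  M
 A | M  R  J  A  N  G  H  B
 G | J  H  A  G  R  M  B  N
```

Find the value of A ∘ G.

B

Read row A, column G: A ∘ G = B.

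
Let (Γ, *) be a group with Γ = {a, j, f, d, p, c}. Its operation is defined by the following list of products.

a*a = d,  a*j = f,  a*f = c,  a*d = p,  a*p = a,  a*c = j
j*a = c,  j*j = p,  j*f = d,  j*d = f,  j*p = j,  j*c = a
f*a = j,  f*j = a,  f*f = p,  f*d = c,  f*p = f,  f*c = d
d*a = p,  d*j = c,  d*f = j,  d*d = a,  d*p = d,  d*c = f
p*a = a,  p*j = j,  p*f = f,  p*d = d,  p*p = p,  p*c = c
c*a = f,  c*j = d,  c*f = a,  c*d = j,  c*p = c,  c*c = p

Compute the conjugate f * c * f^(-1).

The identity is p. In row f, the entry p sits in column f, so f^(-1) = f.
f * c = d
d * f = j
(Structurally, Γ here is isomorphic to the symmetric group S_3.)

j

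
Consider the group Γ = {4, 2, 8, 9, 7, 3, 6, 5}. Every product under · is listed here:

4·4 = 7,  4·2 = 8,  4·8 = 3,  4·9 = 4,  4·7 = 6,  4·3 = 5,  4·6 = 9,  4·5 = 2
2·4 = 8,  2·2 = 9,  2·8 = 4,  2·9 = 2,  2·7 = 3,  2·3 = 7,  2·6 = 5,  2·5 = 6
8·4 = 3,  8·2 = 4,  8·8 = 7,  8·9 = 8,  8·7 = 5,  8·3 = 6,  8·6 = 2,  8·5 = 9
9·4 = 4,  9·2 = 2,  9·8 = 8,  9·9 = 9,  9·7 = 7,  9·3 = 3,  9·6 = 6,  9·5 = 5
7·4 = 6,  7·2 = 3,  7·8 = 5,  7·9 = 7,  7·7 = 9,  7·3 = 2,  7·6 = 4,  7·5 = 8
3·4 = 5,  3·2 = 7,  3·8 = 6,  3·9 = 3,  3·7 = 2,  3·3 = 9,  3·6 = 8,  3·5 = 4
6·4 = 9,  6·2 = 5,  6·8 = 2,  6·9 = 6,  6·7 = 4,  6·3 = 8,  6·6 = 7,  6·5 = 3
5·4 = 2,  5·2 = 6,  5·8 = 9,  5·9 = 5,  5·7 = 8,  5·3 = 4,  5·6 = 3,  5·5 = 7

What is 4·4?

Read row 4, column 4: 4·4 = 7.

7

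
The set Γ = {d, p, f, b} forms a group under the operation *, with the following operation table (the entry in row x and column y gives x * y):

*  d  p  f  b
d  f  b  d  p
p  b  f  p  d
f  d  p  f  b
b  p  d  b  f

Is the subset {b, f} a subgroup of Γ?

{b, f} contains the identity f.
Checking products: every product of two elements of {b, f} (read from the table) lies in {b, f}, so the set is closed.
In a finite group, a nonempty closed subset is a subgroup. So {b, f} ≤ Γ.

Yes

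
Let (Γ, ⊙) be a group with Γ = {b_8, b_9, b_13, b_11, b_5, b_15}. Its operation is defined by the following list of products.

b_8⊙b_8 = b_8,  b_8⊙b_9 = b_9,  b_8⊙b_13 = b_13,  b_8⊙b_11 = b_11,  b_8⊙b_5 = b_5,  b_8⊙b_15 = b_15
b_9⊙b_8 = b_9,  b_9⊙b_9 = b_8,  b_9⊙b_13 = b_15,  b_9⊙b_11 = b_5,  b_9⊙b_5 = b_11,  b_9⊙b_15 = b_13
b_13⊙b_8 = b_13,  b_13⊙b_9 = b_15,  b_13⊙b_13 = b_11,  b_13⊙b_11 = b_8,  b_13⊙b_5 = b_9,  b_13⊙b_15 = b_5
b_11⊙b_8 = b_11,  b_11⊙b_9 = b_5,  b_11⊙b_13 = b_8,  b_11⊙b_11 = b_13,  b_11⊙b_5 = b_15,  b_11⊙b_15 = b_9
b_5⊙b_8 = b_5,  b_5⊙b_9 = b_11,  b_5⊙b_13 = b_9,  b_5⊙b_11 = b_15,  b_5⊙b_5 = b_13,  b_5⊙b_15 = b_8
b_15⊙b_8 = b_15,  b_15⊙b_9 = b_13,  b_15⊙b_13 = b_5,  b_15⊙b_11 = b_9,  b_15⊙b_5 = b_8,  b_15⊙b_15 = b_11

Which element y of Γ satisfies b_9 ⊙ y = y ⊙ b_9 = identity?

First locate the identity: row b_8 matches the header, so b_8 is the identity.
Scan row b_9 for b_8: b_9 ⊙ b_9 = b_8. Hence b_9^(-1) = b_9.
(Structurally, Γ here is isomorphic to the cyclic group Z_6.)

b_9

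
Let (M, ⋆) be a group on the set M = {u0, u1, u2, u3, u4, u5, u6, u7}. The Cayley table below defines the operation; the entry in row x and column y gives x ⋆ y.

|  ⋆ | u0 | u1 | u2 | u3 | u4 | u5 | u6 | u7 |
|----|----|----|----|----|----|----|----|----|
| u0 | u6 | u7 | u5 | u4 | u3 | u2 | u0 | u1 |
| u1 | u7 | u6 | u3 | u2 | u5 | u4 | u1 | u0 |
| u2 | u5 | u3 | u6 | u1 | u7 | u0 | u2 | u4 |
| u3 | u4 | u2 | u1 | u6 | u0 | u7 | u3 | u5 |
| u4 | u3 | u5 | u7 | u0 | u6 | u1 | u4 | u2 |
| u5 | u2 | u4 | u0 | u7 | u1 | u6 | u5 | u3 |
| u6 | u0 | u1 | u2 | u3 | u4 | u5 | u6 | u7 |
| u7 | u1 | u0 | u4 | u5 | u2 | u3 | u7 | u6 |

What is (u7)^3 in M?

u7

u7^1 = u7
u7^2 = u7 ⋆ u7 = u6
u7^3 = u6 ⋆ u7 = u7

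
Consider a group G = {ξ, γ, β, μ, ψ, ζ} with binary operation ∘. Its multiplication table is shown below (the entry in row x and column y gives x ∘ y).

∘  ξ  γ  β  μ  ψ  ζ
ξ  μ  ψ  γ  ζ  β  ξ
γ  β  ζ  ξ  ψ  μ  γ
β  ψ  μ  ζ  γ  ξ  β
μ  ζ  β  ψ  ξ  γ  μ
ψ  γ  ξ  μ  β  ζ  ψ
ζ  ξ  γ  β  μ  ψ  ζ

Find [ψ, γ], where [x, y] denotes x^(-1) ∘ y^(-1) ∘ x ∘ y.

Identity is ζ; from the table ψ^(-1) = ψ and γ^(-1) = γ.
ψ ∘ γ = ξ
ξ ∘ ψ = β
β ∘ γ = μ

μ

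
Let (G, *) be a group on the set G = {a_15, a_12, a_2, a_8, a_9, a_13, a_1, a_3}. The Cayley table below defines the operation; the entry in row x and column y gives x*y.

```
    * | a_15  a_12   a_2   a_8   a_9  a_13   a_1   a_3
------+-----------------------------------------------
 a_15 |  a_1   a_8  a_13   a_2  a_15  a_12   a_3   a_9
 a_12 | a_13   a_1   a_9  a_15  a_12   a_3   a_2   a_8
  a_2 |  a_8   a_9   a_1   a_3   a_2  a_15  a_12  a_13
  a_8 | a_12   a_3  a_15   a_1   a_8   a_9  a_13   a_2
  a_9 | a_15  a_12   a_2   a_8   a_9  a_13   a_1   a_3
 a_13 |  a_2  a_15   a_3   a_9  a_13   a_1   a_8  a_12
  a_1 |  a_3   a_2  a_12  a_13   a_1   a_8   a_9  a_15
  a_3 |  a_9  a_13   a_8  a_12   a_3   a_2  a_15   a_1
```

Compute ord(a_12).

4

The identity element is a_9 (its row matches the header).
a_12^1 = a_12
a_12^2 = a_12*a_12 = a_1
a_12^3 = a_1*a_12 = a_2
a_12^4 = a_2*a_12 = a_9
The first power of a_12 equal to the identity is a_12^4, so ord(a_12) = 4.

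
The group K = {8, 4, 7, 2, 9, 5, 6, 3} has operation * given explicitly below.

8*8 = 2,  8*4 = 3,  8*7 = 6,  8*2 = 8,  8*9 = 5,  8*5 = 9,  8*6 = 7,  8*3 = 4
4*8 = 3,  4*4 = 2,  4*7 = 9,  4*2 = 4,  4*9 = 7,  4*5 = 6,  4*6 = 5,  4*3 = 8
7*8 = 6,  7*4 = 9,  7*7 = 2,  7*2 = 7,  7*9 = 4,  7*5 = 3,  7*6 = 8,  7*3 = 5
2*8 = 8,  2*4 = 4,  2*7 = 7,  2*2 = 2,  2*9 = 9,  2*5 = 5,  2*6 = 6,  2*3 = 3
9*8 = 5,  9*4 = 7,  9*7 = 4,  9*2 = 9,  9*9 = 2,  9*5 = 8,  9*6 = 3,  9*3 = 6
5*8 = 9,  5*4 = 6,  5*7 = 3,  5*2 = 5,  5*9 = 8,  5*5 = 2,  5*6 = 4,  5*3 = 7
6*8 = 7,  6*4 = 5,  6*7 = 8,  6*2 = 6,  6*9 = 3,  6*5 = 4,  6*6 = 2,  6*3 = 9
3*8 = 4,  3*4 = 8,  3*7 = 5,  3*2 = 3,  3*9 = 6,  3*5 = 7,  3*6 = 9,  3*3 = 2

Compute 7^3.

7

7^1 = 7
7^2 = 7 * 7 = 2
7^3 = 2 * 7 = 7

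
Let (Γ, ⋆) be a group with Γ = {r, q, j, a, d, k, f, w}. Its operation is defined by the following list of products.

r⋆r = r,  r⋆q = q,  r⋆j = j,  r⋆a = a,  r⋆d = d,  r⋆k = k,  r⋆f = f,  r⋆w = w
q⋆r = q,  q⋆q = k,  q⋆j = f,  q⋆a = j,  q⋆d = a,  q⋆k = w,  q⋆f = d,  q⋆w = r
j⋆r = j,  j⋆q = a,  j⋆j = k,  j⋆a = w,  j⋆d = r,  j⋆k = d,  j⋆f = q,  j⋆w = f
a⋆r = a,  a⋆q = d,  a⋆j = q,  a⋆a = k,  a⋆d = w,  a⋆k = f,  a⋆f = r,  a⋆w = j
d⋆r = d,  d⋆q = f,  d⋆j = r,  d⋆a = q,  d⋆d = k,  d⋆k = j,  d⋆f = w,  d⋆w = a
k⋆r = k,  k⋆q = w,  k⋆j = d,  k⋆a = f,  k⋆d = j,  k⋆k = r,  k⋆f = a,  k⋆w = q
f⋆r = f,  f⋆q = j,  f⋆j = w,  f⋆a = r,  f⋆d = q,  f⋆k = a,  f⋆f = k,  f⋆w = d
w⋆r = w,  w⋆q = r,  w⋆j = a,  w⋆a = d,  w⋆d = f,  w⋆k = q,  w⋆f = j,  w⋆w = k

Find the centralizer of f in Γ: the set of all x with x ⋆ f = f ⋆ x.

Compare row f with column f entry by entry.
k ⋆ f = a = f ⋆ k, so k commutes with f.
j ⋆ f = q but f ⋆ j = w, so j does not.
Collecting the elements that commute with f: C(f) = {a, f, k, r}.
(Structurally, Γ here is isomorphic to the quaternion group Q_8.)

{a, f, k, r}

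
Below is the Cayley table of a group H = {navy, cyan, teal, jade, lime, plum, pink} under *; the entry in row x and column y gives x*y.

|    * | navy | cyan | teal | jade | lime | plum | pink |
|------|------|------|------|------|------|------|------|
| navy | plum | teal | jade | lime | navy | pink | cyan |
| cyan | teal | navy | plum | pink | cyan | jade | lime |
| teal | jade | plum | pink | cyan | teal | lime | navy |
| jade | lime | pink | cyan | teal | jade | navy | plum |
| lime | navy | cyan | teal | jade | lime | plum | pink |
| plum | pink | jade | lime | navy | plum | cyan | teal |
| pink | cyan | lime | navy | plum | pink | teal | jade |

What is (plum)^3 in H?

jade

plum^1 = plum
plum^2 = plum*plum = cyan
plum^3 = cyan*plum = jade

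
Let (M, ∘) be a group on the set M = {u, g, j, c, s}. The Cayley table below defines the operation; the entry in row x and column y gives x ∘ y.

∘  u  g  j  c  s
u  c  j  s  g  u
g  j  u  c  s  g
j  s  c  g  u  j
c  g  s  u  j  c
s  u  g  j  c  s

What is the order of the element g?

The identity element is s (its row matches the header).
g^1 = g
g^2 = g ∘ g = u
g^3 = u ∘ g = j
g^4 = j ∘ g = c
g^5 = c ∘ g = s
The first power of g equal to the identity is g^5, so ord(g) = 5.
(Structurally, M here is isomorphic to the cyclic group Z_5.)

5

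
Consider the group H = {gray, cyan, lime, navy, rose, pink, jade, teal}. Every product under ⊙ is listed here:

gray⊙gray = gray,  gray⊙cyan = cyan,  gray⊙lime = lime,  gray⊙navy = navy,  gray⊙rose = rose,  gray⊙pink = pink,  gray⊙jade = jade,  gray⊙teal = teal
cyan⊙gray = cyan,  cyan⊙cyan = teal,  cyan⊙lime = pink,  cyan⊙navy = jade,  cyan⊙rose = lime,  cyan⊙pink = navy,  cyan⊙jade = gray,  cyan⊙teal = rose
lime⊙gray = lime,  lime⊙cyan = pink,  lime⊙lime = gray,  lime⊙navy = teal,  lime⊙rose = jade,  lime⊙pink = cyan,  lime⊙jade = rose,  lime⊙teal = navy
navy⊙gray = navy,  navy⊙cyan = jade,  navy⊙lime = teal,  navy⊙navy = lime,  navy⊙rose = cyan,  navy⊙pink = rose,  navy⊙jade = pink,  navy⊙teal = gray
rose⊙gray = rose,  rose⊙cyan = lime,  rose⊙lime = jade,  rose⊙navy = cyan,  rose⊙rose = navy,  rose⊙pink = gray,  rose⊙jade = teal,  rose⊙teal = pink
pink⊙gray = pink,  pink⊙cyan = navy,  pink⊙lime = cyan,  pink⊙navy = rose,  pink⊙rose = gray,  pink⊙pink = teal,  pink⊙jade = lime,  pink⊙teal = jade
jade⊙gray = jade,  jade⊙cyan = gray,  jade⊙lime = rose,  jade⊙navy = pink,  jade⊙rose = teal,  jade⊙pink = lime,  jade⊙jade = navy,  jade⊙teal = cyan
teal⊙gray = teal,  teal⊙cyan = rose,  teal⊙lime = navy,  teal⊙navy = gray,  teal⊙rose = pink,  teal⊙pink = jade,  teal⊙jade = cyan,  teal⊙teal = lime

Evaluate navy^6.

lime

navy^1 = navy
navy^2 = navy ⊙ navy = lime
navy^3 = lime ⊙ navy = teal
navy^4 = teal ⊙ navy = gray
navy^5 = gray ⊙ navy = navy
navy^6 = navy ⊙ navy = lime
(Structurally, H here is isomorphic to the cyclic group Z_8.)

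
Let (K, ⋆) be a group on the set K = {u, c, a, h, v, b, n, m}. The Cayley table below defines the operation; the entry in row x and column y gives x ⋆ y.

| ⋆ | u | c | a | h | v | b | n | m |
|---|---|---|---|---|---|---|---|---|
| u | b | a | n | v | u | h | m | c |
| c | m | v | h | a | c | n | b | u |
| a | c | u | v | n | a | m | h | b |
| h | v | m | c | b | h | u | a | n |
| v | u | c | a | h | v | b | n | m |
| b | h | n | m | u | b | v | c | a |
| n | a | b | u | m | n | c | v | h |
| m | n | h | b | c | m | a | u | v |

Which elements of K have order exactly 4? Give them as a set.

{h, u}

Identity is v. Compute the order of each non-identity element by repeated multiplication:
  u: u → b → h → v  (order 4)
  c: c → v  (order 2)
  a: a → v  (order 2)
  h: h → b → u → v  (order 4)
  b: b → v  (order 2)
  n: n → v  (order 2)
  m: m → v  (order 2)
Elements of order 4: {h, u}.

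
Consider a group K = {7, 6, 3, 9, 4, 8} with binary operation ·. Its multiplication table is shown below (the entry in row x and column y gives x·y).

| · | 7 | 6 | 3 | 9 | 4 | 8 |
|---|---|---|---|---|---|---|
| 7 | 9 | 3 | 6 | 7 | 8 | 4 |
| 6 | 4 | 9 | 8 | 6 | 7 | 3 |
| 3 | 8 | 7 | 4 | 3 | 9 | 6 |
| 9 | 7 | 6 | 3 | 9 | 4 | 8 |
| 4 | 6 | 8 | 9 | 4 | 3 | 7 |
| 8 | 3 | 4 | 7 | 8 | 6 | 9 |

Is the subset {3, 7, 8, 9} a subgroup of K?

No

3·3 = 4, which is not in {3, 7, 8, 9}.
The subset is not closed under ·, so it is not a subgroup.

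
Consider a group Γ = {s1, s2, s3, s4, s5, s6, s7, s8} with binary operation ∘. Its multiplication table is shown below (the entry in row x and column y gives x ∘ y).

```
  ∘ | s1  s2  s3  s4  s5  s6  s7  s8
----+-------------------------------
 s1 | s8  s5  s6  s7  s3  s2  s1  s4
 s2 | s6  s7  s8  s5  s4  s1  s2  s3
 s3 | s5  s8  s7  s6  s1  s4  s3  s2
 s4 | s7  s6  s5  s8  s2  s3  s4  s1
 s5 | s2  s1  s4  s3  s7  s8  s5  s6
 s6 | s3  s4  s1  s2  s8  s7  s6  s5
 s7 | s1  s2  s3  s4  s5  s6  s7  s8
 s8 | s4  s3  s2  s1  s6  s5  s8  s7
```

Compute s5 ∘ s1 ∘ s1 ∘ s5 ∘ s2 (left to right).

s5 ∘ s1 = s2
s2 ∘ s1 = s6
s6 ∘ s5 = s8
s8 ∘ s2 = s3
(Structurally, Γ here is isomorphic to the dihedral group D_4.)

s3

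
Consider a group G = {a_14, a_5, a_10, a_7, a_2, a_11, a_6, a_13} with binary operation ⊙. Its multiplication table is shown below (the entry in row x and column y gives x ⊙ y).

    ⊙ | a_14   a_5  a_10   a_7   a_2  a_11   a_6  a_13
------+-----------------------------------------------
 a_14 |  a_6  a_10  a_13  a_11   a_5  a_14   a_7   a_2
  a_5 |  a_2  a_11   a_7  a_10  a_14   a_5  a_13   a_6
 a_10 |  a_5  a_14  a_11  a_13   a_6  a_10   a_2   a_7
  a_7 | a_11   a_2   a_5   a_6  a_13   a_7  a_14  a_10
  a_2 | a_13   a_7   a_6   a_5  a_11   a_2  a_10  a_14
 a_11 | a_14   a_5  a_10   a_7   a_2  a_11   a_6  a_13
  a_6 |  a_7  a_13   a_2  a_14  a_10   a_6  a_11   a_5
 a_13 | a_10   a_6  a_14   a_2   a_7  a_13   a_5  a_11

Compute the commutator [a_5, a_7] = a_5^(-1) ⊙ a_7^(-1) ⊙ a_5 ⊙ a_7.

Identity is a_11; from the table a_5^(-1) = a_5 and a_7^(-1) = a_14.
a_5 ⊙ a_14 = a_2
a_2 ⊙ a_5 = a_7
a_7 ⊙ a_7 = a_6

a_6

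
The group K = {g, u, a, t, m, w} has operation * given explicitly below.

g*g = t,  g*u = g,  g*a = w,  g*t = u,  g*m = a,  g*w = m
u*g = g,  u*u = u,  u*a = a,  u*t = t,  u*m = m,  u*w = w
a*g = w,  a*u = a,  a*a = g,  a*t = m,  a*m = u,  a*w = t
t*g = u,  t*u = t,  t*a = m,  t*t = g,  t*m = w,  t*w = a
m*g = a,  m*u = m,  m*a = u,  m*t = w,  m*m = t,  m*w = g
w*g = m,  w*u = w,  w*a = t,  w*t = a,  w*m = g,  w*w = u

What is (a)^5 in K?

a^1 = a
a^2 = a*a = g
a^3 = g*a = w
a^4 = w*a = t
a^5 = t*a = m

m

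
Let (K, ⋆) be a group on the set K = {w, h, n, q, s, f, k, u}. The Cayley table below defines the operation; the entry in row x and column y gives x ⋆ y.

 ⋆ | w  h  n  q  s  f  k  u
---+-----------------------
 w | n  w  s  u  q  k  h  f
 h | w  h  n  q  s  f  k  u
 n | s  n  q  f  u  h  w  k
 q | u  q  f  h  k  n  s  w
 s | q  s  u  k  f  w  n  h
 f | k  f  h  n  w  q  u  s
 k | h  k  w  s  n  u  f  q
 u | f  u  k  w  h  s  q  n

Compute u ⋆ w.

f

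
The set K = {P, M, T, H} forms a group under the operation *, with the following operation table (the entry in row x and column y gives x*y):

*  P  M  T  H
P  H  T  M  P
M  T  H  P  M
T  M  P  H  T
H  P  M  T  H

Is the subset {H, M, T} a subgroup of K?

No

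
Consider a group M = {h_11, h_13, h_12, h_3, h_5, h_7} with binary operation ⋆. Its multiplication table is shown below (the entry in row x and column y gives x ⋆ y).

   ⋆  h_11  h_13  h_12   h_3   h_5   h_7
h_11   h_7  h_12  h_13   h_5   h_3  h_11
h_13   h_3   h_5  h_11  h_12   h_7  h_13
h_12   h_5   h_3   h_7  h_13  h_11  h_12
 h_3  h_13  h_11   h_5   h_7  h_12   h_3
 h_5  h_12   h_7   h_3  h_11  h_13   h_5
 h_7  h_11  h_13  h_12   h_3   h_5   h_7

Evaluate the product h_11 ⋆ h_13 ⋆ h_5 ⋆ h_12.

h_13

h_11 ⋆ h_13 = h_12
h_12 ⋆ h_5 = h_11
h_11 ⋆ h_12 = h_13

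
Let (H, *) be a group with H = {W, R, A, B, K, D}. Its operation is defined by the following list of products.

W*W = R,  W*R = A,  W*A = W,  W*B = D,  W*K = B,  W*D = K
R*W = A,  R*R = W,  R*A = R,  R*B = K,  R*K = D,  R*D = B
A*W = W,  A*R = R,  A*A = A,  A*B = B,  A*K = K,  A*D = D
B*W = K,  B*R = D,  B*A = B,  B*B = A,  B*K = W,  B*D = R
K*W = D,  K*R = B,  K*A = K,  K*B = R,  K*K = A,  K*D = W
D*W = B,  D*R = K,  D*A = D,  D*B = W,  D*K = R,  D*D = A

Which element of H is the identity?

The identity e satisfies e*x = x for all x, so its row in the table reproduces the column headers.
Row A reads: W, R, A, B, K, D — exactly the header order. So A is the identity.

A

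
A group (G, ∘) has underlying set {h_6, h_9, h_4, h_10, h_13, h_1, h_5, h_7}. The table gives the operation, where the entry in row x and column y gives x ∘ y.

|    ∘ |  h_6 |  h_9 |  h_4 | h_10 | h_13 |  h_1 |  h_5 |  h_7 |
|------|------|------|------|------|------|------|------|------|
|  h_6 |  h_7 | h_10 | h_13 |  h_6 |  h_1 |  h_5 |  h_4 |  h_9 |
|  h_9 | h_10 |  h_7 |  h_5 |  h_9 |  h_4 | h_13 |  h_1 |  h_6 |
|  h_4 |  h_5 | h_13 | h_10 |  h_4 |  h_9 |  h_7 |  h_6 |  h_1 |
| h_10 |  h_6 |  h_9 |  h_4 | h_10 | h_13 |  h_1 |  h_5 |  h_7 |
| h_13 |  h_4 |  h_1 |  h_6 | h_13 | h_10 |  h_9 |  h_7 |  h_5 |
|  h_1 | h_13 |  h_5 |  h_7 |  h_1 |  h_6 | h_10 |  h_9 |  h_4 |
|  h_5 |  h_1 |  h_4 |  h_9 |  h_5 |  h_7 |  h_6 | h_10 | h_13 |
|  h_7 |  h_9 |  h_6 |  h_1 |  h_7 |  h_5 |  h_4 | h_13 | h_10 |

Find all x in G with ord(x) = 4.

{h_6, h_9}

Identity is h_10. Compute the order of each non-identity element by repeated multiplication:
  h_6: h_6 → h_7 → h_9 → h_10  (order 4)
  h_9: h_9 → h_7 → h_6 → h_10  (order 4)
  h_4: h_4 → h_10  (order 2)
  h_13: h_13 → h_10  (order 2)
  h_1: h_1 → h_10  (order 2)
  h_5: h_5 → h_10  (order 2)
  h_7: h_7 → h_10  (order 2)
Elements of order 4: {h_6, h_9}.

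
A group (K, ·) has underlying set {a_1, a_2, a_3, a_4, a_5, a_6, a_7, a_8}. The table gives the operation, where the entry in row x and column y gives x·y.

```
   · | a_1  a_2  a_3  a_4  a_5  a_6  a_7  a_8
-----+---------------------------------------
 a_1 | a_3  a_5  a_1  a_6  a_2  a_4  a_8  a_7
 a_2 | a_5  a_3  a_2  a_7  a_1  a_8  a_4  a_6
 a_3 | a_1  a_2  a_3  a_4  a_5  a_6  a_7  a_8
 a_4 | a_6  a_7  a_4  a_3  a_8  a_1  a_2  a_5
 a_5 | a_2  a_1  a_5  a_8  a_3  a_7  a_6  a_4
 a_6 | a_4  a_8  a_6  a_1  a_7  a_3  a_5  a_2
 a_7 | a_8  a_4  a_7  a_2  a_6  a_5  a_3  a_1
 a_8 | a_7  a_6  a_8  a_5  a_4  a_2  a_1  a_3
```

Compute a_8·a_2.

Read row a_8, column a_2: a_8·a_2 = a_6.
(Structurally, K here is isomorphic to the elementary abelian group (Z_2)^3.)

a_6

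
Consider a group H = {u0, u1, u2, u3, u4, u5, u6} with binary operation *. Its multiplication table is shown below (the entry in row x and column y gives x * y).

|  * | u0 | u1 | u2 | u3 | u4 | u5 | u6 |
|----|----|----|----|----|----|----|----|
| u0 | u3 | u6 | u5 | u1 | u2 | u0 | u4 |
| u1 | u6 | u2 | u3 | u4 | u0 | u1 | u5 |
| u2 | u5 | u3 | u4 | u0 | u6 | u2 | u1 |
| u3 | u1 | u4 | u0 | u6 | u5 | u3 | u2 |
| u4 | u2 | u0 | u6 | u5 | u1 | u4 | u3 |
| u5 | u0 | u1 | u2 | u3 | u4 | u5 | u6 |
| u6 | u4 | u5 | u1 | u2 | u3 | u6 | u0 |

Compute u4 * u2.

u6

Read row u4, column u2: u4 * u2 = u6.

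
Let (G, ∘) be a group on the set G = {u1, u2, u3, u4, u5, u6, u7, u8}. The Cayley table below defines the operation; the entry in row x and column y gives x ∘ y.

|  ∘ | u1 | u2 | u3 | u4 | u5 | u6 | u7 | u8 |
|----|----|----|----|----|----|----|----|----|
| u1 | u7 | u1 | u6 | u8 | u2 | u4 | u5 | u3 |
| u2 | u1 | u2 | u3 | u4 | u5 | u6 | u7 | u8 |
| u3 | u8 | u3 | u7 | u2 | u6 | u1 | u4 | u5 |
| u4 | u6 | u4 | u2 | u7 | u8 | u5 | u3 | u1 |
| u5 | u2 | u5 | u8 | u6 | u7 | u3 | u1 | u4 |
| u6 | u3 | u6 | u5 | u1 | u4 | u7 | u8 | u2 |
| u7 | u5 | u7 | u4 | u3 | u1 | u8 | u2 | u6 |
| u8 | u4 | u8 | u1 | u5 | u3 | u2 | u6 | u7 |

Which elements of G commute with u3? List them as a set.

{u2, u3, u4, u7}

Compare row u3 with column u3 entry by entry.
u7 ∘ u3 = u4 = u3 ∘ u7, so u7 commutes with u3.
u6 ∘ u3 = u5 but u3 ∘ u6 = u1, so u6 does not.
Collecting the elements that commute with u3: C(u3) = {u2, u3, u4, u7}.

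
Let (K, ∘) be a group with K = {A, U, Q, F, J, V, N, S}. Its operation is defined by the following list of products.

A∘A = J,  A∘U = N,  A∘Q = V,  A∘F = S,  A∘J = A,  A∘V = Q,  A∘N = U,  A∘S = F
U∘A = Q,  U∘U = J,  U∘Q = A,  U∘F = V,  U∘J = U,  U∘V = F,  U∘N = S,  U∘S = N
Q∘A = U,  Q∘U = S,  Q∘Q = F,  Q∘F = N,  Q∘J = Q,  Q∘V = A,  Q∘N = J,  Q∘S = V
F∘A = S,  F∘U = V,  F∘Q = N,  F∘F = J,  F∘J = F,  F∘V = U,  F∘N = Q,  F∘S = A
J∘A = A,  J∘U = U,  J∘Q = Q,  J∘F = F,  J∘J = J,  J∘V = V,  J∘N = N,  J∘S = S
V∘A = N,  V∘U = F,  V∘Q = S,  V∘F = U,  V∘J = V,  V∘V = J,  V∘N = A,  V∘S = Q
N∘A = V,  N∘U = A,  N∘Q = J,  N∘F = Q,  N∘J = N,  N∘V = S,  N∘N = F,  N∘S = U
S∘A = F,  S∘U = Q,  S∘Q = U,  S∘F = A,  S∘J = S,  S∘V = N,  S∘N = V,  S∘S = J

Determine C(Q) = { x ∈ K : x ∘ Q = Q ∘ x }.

Compare row Q with column Q entry by entry.
N ∘ Q = J = Q ∘ N, so N commutes with Q.
U ∘ Q = A but Q ∘ U = S, so U does not.
Collecting the elements that commute with Q: C(Q) = {F, J, N, Q}.

{F, J, N, Q}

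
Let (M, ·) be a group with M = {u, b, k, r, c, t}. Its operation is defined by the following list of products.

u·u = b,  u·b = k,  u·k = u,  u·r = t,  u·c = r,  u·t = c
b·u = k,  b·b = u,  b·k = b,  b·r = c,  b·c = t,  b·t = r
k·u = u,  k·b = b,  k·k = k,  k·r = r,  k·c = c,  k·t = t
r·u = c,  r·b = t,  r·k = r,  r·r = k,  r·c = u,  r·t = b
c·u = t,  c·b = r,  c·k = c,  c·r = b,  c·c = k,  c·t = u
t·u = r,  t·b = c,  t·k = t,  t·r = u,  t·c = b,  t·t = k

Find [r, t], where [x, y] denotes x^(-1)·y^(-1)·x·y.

Identity is k; from the table r^(-1) = r and t^(-1) = t.
r·t = b
b·r = c
c·t = u

u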